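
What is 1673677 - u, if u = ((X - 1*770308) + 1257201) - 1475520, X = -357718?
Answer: 3020022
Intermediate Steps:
u = -1346345 (u = ((-357718 - 1*770308) + 1257201) - 1475520 = ((-357718 - 770308) + 1257201) - 1475520 = (-1128026 + 1257201) - 1475520 = 129175 - 1475520 = -1346345)
1673677 - u = 1673677 - 1*(-1346345) = 1673677 + 1346345 = 3020022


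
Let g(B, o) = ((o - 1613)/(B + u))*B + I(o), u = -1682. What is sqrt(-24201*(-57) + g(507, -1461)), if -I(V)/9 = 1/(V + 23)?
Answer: sqrt(157680887365295274)/337930 ≈ 1175.1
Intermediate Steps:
I(V) = -9/(23 + V) (I(V) = -9/(V + 23) = -9/(23 + V))
g(B, o) = -9/(23 + o) + B*(-1613 + o)/(-1682 + B) (g(B, o) = ((o - 1613)/(B - 1682))*B - 9/(23 + o) = ((-1613 + o)/(-1682 + B))*B - 9/(23 + o) = B*(-1613 + o)/(-1682 + B) - 9/(23 + o) = -9/(23 + o) + B*(-1613 + o)/(-1682 + B))
sqrt(-24201*(-57) + g(507, -1461)) = sqrt(-24201*(-57) + (15138 - 9*507 + 507*(-1613 - 1461)*(23 - 1461))/((-1682 + 507)*(23 - 1461))) = sqrt(1379457 + (15138 - 4563 + 507*(-3074)*(-1438))/(-1175*(-1438))) = sqrt(1379457 - 1/1175*(-1/1438)*(15138 - 4563 + 2241148884)) = sqrt(1379457 - 1/1175*(-1/1438)*2241159459) = sqrt(1379457 + 2241159459/1689650) = sqrt(2333040679509/1689650) = sqrt(157680887365295274)/337930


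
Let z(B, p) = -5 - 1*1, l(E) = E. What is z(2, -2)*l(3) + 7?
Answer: -11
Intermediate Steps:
z(B, p) = -6 (z(B, p) = -5 - 1 = -6)
z(2, -2)*l(3) + 7 = -6*3 + 7 = -18 + 7 = -11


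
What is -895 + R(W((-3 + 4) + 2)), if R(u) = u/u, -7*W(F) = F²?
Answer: -894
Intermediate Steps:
W(F) = -F²/7
R(u) = 1
-895 + R(W((-3 + 4) + 2)) = -895 + 1 = -894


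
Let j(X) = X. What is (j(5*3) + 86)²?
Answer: 10201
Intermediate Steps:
(j(5*3) + 86)² = (5*3 + 86)² = (15 + 86)² = 101² = 10201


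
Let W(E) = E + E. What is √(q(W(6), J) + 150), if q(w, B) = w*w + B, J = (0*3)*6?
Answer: 7*√6 ≈ 17.146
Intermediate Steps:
W(E) = 2*E
J = 0 (J = 0*6 = 0)
q(w, B) = B + w² (q(w, B) = w² + B = B + w²)
√(q(W(6), J) + 150) = √((0 + (2*6)²) + 150) = √((0 + 12²) + 150) = √((0 + 144) + 150) = √(144 + 150) = √294 = 7*√6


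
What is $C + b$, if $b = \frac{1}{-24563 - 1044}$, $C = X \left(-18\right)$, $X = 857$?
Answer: $- \frac{395013583}{25607} \approx -15426.0$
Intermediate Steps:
$C = -15426$ ($C = 857 \left(-18\right) = -15426$)
$b = - \frac{1}{25607}$ ($b = \frac{1}{-25607} = - \frac{1}{25607} \approx -3.9052 \cdot 10^{-5}$)
$C + b = -15426 - \frac{1}{25607} = - \frac{395013583}{25607}$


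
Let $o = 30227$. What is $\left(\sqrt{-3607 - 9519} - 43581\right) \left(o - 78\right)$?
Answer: $-1313923569 + 30149 i \sqrt{13126} \approx -1.3139 \cdot 10^{9} + 3.4541 \cdot 10^{6} i$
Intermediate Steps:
$\left(\sqrt{-3607 - 9519} - 43581\right) \left(o - 78\right) = \left(\sqrt{-3607 - 9519} - 43581\right) \left(30227 - 78\right) = \left(\sqrt{-13126} - 43581\right) \left(30227 - 78\right) = \left(i \sqrt{13126} - 43581\right) 30149 = \left(-43581 + i \sqrt{13126}\right) 30149 = -1313923569 + 30149 i \sqrt{13126}$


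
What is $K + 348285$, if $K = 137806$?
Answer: $486091$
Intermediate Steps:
$K + 348285 = 137806 + 348285 = 486091$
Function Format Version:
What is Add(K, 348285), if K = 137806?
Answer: 486091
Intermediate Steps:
Add(K, 348285) = Add(137806, 348285) = 486091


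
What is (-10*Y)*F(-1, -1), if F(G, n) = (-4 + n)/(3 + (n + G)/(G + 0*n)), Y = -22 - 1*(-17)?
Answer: -50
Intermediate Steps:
Y = -5 (Y = -22 + 17 = -5)
F(G, n) = (-4 + n)/(3 + (G + n)/G) (F(G, n) = (-4 + n)/(3 + (G + n)/(G + 0)) = (-4 + n)/(3 + (G + n)/G))
(-10*Y)*F(-1, -1) = (-10*(-5))*(-(-4 - 1)/(-1 + 4*(-1))) = 50*(-1*(-5)/(-1 - 4)) = 50*(-1*(-5)/(-5)) = 50*(-1*(-⅕)*(-5)) = 50*(-1) = -50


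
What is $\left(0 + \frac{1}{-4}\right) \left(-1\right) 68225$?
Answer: $\frac{68225}{4} \approx 17056.0$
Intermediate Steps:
$\left(0 + \frac{1}{-4}\right) \left(-1\right) 68225 = \left(0 - \frac{1}{4}\right) \left(-1\right) 68225 = \left(- \frac{1}{4}\right) \left(-1\right) 68225 = \frac{1}{4} \cdot 68225 = \frac{68225}{4}$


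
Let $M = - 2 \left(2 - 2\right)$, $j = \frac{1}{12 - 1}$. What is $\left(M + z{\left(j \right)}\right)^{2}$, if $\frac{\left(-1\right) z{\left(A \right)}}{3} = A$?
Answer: $\frac{9}{121} \approx 0.07438$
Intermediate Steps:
$j = \frac{1}{11} \approx 0.090909$
$z{\left(A \right)} = - 3 A$
$M = 0$ ($M = \left(-2\right) 0 = 0$)
$\left(M + z{\left(j \right)}\right)^{2} = \left(0 - \frac{3}{11}\right)^{2} = \left(- \frac{3}{11}\right)^{2} = \frac{9}{121}$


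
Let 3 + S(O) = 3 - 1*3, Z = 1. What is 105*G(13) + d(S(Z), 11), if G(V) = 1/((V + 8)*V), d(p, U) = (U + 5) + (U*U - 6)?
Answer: 1708/13 ≈ 131.38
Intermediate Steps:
S(O) = -3 (S(O) = -3 + (3 - 1*3) = -3 + (3 - 3) = -3 + 0 = -3)
d(p, U) = -1 + U + U² (d(p, U) = (5 + U) + (U² - 6) = (5 + U) + (-6 + U²) = -1 + U + U²)
G(V) = 1/(V*(8 + V)) (G(V) = 1/((8 + V)*V) = 1/(V*(8 + V)))
105*G(13) + d(S(Z), 11) = 105*(1/(13*(8 + 13))) + (-1 + 11 + 11²) = 105*((1/13)/21) + (-1 + 11 + 121) = 105*((1/13)*(1/21)) + 131 = 105*(1/273) + 131 = 5/13 + 131 = 1708/13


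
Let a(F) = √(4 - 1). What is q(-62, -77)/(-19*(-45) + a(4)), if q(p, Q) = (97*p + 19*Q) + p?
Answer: -2148615/243674 + 2513*√3/243674 ≈ -8.7997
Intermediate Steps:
a(F) = √3
q(p, Q) = 19*Q + 98*p (q(p, Q) = (19*Q + 97*p) + p = 19*Q + 98*p)
q(-62, -77)/(-19*(-45) + a(4)) = (19*(-77) + 98*(-62))/(-19*(-45) + √3) = (-1463 - 6076)/(855 + √3) = -7539/(855 + √3)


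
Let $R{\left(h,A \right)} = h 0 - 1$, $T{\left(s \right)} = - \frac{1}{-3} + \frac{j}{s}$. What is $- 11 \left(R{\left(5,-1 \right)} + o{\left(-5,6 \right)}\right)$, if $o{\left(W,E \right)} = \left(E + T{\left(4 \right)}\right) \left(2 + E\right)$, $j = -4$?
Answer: $- \frac{1375}{3} \approx -458.33$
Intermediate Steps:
$T{\left(s \right)} = \frac{1}{3} - \frac{4}{s}$ ($T{\left(s \right)} = - \frac{1}{-3} - \frac{4}{s} = \left(-1\right) \left(- \frac{1}{3}\right) - \frac{4}{s} = \frac{1}{3} - \frac{4}{s}$)
$o{\left(W,E \right)} = \left(2 + E\right) \left(- \frac{2}{3} + E\right)$ ($o{\left(W,E \right)} = \left(E + \frac{-12 + 4}{3 \cdot 4}\right) \left(2 + E\right) = \left(E + \frac{1}{3} \cdot \frac{1}{4} \left(-8\right)\right) \left(2 + E\right) = \left(E - \frac{2}{3}\right) \left(2 + E\right) = \left(- \frac{2}{3} + E\right) \left(2 + E\right) = \left(2 + E\right) \left(- \frac{2}{3} + E\right)$)
$R{\left(h,A \right)} = -1$ ($R{\left(h,A \right)} = 0 - 1 = -1$)
$- 11 \left(R{\left(5,-1 \right)} + o{\left(-5,6 \right)}\right) = - 11 \left(-1 + \left(- \frac{4}{3} + 6^{2} + \frac{4}{3} \cdot 6\right)\right) = - 11 \left(-1 + \left(- \frac{4}{3} + 36 + 8\right)\right) = - 11 \left(-1 + \frac{128}{3}\right) = \left(-11\right) \frac{125}{3} = - \frac{1375}{3}$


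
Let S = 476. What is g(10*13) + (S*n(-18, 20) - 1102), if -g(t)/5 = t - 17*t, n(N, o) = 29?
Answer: 23102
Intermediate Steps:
g(t) = 80*t (g(t) = -5*(t - 17*t) = -(-80)*t = 80*t)
g(10*13) + (S*n(-18, 20) - 1102) = 80*(10*13) + (476*29 - 1102) = 80*130 + (13804 - 1102) = 10400 + 12702 = 23102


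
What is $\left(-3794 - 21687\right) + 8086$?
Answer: $-17395$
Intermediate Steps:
$\left(-3794 - 21687\right) + 8086 = -25481 + 8086 = -17395$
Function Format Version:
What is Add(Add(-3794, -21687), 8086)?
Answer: -17395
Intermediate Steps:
Add(Add(-3794, -21687), 8086) = Add(-25481, 8086) = -17395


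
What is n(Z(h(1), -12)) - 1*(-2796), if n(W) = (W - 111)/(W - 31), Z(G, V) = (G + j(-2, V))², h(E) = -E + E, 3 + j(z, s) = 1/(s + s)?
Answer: 35084099/12527 ≈ 2800.7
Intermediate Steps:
j(z, s) = -3 + 1/(2*s) (j(z, s) = -3 + 1/(s + s) = -3 + 1/(2*s))
h(E) = 0
Z(G, V) = (-3 + G + 1/(2*V))² (Z(G, V) = (G + (-3 + 1/(2*V)))² = (-3 + G + 1/(2*V))²)
n(W) = (-111 + W)/(-31 + W)
n(Z(h(1), -12)) - 1*(-2796) = (-111 + (¼)*(1 + 2*(-12)*(-3 + 0))²/(-12)²)/(-31 + (¼)*(1 + 2*(-12)*(-3 + 0))²/(-12)²) - 1*(-2796) = (-111 + (¼)*(1/144)*(1 + 2*(-12)*(-3))²)/(-31 + (¼)*(1/144)*(1 + 2*(-12)*(-3))²) + 2796 = (-111 + (¼)*(1/144)*(1 + 72)²)/(-31 + (¼)*(1/144)*(1 + 72)²) + 2796 = (-111 + (¼)*(1/144)*73²)/(-31 + (¼)*(1/144)*73²) + 2796 = (-111 + (¼)*(1/144)*5329)/(-31 + (¼)*(1/144)*5329) + 2796 = (-111 + 5329/576)/(-31 + 5329/576) + 2796 = -58607/576/(-12527/576) + 2796 = -576/12527*(-58607/576) + 2796 = 58607/12527 + 2796 = 35084099/12527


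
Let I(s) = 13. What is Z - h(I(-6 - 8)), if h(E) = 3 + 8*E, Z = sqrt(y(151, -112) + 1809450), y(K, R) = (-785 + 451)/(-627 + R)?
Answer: -107 + 2*sqrt(247044722569)/739 ≈ 1238.2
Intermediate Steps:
y(K, R) = -334/(-627 + R)
Z = 2*sqrt(247044722569)/739 (Z = sqrt(-334/(-627 - 112) + 1809450) = sqrt(-334/(-739) + 1809450) = sqrt(-334*(-1/739) + 1809450) = sqrt(334/739 + 1809450) = sqrt(1337183884/739) = 2*sqrt(247044722569)/739 ≈ 1345.2)
Z - h(I(-6 - 8)) = 2*sqrt(247044722569)/739 - (3 + 8*13) = 2*sqrt(247044722569)/739 - (3 + 104) = 2*sqrt(247044722569)/739 - 1*107 = 2*sqrt(247044722569)/739 - 107 = -107 + 2*sqrt(247044722569)/739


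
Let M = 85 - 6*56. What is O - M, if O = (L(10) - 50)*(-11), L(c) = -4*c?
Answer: 1241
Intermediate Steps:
O = 990 (O = (-4*10 - 50)*(-11) = (-40 - 50)*(-11) = -90*(-11) = 990)
M = -251 (M = 85 - 336 = -251)
O - M = 990 - 1*(-251) = 990 + 251 = 1241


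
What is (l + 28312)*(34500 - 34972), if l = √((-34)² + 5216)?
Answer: -13363264 - 2832*√177 ≈ -1.3401e+7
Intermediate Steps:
l = 6*√177 (l = √(1156 + 5216) = √6372 = 6*√177 ≈ 79.825)
(l + 28312)*(34500 - 34972) = (6*√177 + 28312)*(34500 - 34972) = (28312 + 6*√177)*(-472) = -13363264 - 2832*√177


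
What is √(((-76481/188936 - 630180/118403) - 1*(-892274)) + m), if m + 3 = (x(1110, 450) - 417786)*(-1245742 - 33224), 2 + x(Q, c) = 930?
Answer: √66702593645156500694968006566238/11185294604 ≈ 7.3017e+5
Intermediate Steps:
x(Q, c) = 928 (x(Q, c) = -2 + 930 = 928)
m = 533147208825 (m = -3 + (928 - 417786)*(-1245742 - 33224) = -3 - 416858*(-1278966) = -3 + 533147208828 = 533147208825)
√(((-76481/188936 - 630180/118403) - 1*(-892274)) + m) = √(((-76481/188936 - 630180/118403) - 1*(-892274)) + 533147208825) = √(((-76481*1/188936 - 630180*1/118403) + 892274) + 533147208825) = √(((-76481/188936 - 630180/118403) + 892274) + 533147208825) = √((-128119268323/22370589208 + 892274) + 533147208825) = √(19960566995710669/22370589208 + 533147208825) = √(11926837156582863071269/22370589208) = √66702593645156500694968006566238/11185294604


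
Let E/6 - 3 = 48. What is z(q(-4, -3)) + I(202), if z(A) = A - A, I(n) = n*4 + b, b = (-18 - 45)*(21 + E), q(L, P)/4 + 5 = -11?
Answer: -19793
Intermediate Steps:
E = 306 (E = 18 + 6*48 = 18 + 288 = 306)
q(L, P) = -64 (q(L, P) = -20 + 4*(-11) = -20 - 44 = -64)
b = -20601 (b = (-18 - 45)*(21 + 306) = -63*327 = -20601)
I(n) = -20601 + 4*n (I(n) = n*4 - 20601 = 4*n - 20601 = -20601 + 4*n)
z(A) = 0
z(q(-4, -3)) + I(202) = 0 + (-20601 + 4*202) = 0 + (-20601 + 808) = 0 - 19793 = -19793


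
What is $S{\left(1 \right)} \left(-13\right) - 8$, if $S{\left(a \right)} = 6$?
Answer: $-86$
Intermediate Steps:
$S{\left(1 \right)} \left(-13\right) - 8 = 6 \left(-13\right) - 8 = -78 - 8 = -86$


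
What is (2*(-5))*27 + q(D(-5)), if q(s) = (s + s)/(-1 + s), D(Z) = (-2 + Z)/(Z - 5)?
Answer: -824/3 ≈ -274.67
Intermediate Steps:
D(Z) = (-2 + Z)/(-5 + Z)
q(s) = 2*s/(-1 + s) (q(s) = (2*s)/(-1 + s) = 2*s/(-1 + s))
(2*(-5))*27 + q(D(-5)) = (2*(-5))*27 + 2*((-2 - 5)/(-5 - 5))/(-1 + (-2 - 5)/(-5 - 5)) = -10*27 + 2*(-7/(-10))/(-1 - 7/(-10)) = -270 + 2*(-1/10*(-7))/(-1 - 1/10*(-7)) = -270 + 2*(7/10)/(-1 + 7/10) = -270 + 2*(7/10)/(-3/10) = -270 + 2*(7/10)*(-10/3) = -270 - 14/3 = -824/3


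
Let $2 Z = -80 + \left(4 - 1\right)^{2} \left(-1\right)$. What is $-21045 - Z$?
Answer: $- \frac{42001}{2} \approx -21001.0$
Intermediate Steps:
$Z = - \frac{89}{2}$ ($Z = \frac{-80 + \left(4 - 1\right)^{2} \left(-1\right)}{2} = \frac{-80 + 3^{2} \left(-1\right)}{2} = \frac{-80 + 9 \left(-1\right)}{2} = \frac{-80 - 9}{2} = \frac{1}{2} \left(-89\right) = - \frac{89}{2} \approx -44.5$)
$-21045 - Z = -21045 - - \frac{89}{2} = -21045 + \frac{89}{2} = - \frac{42001}{2}$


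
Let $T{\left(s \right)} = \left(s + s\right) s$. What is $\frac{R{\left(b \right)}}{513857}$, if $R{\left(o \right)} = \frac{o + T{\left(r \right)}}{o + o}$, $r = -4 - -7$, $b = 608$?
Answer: $\frac{313}{312425056} \approx 1.0018 \cdot 10^{-6}$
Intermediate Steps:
$r = 3$ ($r = -4 + 7 = 3$)
$T{\left(s \right)} = 2 s^{2}$ ($T{\left(s \right)} = 2 s s = 2 s^{2}$)
$R{\left(o \right)} = \frac{18 + o}{2 o}$ ($R{\left(o \right)} = \frac{o + 2 \cdot 3^{2}}{o + o} = \frac{o + 2 \cdot 9}{2 o} = \left(o + 18\right) \frac{1}{2 o} = \left(18 + o\right) \frac{1}{2 o} = \frac{18 + o}{2 o}$)
$\frac{R{\left(b \right)}}{513857} = \frac{\frac{1}{2} \cdot \frac{1}{608} \left(18 + 608\right)}{513857} = \frac{1}{2} \cdot \frac{1}{608} \cdot 626 \cdot \frac{1}{513857} = \frac{313}{608} \cdot \frac{1}{513857} = \frac{313}{312425056}$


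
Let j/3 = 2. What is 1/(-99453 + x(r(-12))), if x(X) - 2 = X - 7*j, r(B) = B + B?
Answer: -1/99517 ≈ -1.0049e-5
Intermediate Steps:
j = 6 (j = 3*2 = 6)
r(B) = 2*B
x(X) = -40 + X (x(X) = 2 + (X - 7*6) = 2 + (X - 42) = 2 + (-42 + X) = -40 + X)
1/(-99453 + x(r(-12))) = 1/(-99453 + (-40 + 2*(-12))) = 1/(-99453 + (-40 - 24)) = 1/(-99453 - 64) = 1/(-99517) = -1/99517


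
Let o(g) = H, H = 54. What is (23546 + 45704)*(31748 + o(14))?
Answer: 2202288500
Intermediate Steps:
o(g) = 54
(23546 + 45704)*(31748 + o(14)) = (23546 + 45704)*(31748 + 54) = 69250*31802 = 2202288500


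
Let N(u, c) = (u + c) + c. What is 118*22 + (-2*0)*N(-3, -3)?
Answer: 2596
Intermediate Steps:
N(u, c) = u + 2*c (N(u, c) = (c + u) + c = u + 2*c)
118*22 + (-2*0)*N(-3, -3) = 118*22 + (-2*0)*(-3 + 2*(-3)) = 2596 + 0*(-3 - 6) = 2596 + 0*(-9) = 2596 + 0 = 2596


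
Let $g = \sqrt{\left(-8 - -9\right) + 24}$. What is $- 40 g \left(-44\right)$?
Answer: $8800$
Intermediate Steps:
$g = 5$ ($g = \sqrt{\left(-8 + 9\right) + 24} = \sqrt{1 + 24} = \sqrt{25} = 5$)
$- 40 g \left(-44\right) = \left(-40\right) 5 \left(-44\right) = \left(-200\right) \left(-44\right) = 8800$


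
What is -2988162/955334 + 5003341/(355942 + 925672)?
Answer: 475095758713/612184714538 ≈ 0.77607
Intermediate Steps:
-2988162/955334 + 5003341/(355942 + 925672) = -2988162*1/955334 + 5003341/1281614 = -1494081/477667 + 5003341*(1/1281614) = -1494081/477667 + 5003341/1281614 = 475095758713/612184714538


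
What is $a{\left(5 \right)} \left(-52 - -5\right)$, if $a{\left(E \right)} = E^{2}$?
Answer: $-1175$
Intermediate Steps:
$a{\left(5 \right)} \left(-52 - -5\right) = 5^{2} \left(-52 - -5\right) = 25 \left(-52 + 5\right) = 25 \left(-47\right) = -1175$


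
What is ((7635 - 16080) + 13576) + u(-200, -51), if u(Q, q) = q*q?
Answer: 7732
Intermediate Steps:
u(Q, q) = q²
((7635 - 16080) + 13576) + u(-200, -51) = ((7635 - 16080) + 13576) + (-51)² = (-8445 + 13576) + 2601 = 5131 + 2601 = 7732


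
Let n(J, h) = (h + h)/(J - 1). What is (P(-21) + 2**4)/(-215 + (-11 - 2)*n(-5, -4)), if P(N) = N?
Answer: 15/697 ≈ 0.021521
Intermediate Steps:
n(J, h) = 2*h/(-1 + J) (n(J, h) = (2*h)/(-1 + J) = 2*h/(-1 + J))
(P(-21) + 2**4)/(-215 + (-11 - 2)*n(-5, -4)) = (-21 + 2**4)/(-215 + (-11 - 2)*(2*(-4)/(-1 - 5))) = (-21 + 16)/(-215 - 26*(-4)/(-6)) = -5/(-215 - 26*(-4)*(-1)/6) = -5/(-215 - 13*4/3) = -5/(-215 - 52/3) = -5/(-697/3) = -5*(-3/697) = 15/697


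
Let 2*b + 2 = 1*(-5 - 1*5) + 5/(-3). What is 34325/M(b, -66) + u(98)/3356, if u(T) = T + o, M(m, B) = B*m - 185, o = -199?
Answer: 57583917/446348 ≈ 129.01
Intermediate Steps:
b = -41/6 (b = -1 + (1*(-5 - 1*5) + 5/(-3))/2 = -1 + (1*(-5 - 5) + 5*(-1/3))/2 = -1 + (1*(-10) - 5/3)/2 = -1 + (-10 - 5/3)/2 = -1 + (1/2)*(-35/3) = -1 - 35/6 = -41/6 ≈ -6.8333)
M(m, B) = -185 + B*m
u(T) = -199 + T (u(T) = T - 199 = -199 + T)
34325/M(b, -66) + u(98)/3356 = 34325/(-185 - 66*(-41/6)) + (-199 + 98)/3356 = 34325/(-185 + 451) - 101*1/3356 = 34325/266 - 101/3356 = 57583917/446348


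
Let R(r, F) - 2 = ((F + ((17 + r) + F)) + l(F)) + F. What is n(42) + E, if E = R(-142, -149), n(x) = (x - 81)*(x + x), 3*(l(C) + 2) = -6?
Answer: -3850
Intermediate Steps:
l(C) = -4 (l(C) = -2 + (⅓)*(-6) = -2 - 2 = -4)
n(x) = 2*x*(-81 + x) (n(x) = (-81 + x)*(2*x) = 2*x*(-81 + x))
R(r, F) = 15 + r + 3*F (R(r, F) = 2 + (((F + ((17 + r) + F)) - 4) + F) = 2 + (((F + (17 + F + r)) - 4) + F) = 2 + (((17 + r + 2*F) - 4) + F) = 2 + ((13 + r + 2*F) + F) = 2 + (13 + r + 3*F) = 15 + r + 3*F)
E = -574 (E = 15 - 142 + 3*(-149) = 15 - 142 - 447 = -574)
n(42) + E = 2*42*(-81 + 42) - 574 = 2*42*(-39) - 574 = -3276 - 574 = -3850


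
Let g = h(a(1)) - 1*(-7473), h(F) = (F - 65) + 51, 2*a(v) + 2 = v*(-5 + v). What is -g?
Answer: -7456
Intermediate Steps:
a(v) = -1 + v*(-5 + v)/2 (a(v) = -1 + (v*(-5 + v))/2 = -1 + v*(-5 + v)/2)
h(F) = -14 + F (h(F) = (-65 + F) + 51 = -14 + F)
g = 7456 (g = (-14 + (-1 + (1/2)*1**2 - 5/2*1)) - 1*(-7473) = (-14 + (-1 + (1/2)*1 - 5/2)) + 7473 = (-14 + (-1 + 1/2 - 5/2)) + 7473 = (-14 - 3) + 7473 = -17 + 7473 = 7456)
-g = -1*7456 = -7456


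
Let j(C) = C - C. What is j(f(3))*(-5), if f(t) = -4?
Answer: 0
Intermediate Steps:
j(C) = 0
j(f(3))*(-5) = 0*(-5) = 0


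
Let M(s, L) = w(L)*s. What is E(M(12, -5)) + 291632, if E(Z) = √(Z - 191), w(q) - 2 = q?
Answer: 291632 + I*√227 ≈ 2.9163e+5 + 15.067*I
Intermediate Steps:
w(q) = 2 + q
M(s, L) = s*(2 + L) (M(s, L) = (2 + L)*s = s*(2 + L))
E(Z) = √(-191 + Z)
E(M(12, -5)) + 291632 = √(-191 + 12*(2 - 5)) + 291632 = √(-191 + 12*(-3)) + 291632 = √(-191 - 36) + 291632 = √(-227) + 291632 = I*√227 + 291632 = 291632 + I*√227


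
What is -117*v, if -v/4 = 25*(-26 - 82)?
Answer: -1263600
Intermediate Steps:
v = 10800 (v = -100*(-26 - 82) = -100*(-108) = -4*(-2700) = 10800)
-117*v = -117*10800 = -1263600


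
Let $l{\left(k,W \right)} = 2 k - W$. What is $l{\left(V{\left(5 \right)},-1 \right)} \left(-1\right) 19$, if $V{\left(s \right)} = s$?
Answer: $-209$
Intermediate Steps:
$l{\left(k,W \right)} = - W + 2 k$
$l{\left(V{\left(5 \right)},-1 \right)} \left(-1\right) 19 = \left(\left(-1\right) \left(-1\right) + 2 \cdot 5\right) \left(-1\right) 19 = \left(1 + 10\right) \left(-1\right) 19 = 11 \left(-1\right) 19 = \left(-11\right) 19 = -209$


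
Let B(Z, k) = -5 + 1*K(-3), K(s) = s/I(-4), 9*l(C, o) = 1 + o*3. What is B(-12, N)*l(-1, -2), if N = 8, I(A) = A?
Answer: 85/36 ≈ 2.3611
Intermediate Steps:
l(C, o) = 1/9 + o/3 (l(C, o) = (1 + o*3)/9 = (1 + 3*o)/9 = 1/9 + o/3)
K(s) = -s/4 (K(s) = s/(-4) = s*(-1/4) = -s/4)
B(Z, k) = -17/4 (B(Z, k) = -5 + 1*(-1/4*(-3)) = -5 + 1*(3/4) = -5 + 3/4 = -17/4)
B(-12, N)*l(-1, -2) = -17*(1/9 + (1/3)*(-2))/4 = -17*(1/9 - 2/3)/4 = -17/4*(-5/9) = 85/36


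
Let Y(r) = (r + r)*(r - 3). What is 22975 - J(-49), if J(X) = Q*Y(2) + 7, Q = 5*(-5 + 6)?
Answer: 22988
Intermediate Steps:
Y(r) = 2*r*(-3 + r) (Y(r) = (2*r)*(-3 + r) = 2*r*(-3 + r))
Q = 5 (Q = 5*1 = 5)
J(X) = -13 (J(X) = 5*(2*2*(-3 + 2)) + 7 = 5*(2*2*(-1)) + 7 = 5*(-4) + 7 = -20 + 7 = -13)
22975 - J(-49) = 22975 - 1*(-13) = 22975 + 13 = 22988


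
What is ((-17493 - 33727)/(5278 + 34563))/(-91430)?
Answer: 5122/364266263 ≈ 1.4061e-5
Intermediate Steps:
((-17493 - 33727)/(5278 + 34563))/(-91430) = -51220/39841*(-1/91430) = 5122/364266263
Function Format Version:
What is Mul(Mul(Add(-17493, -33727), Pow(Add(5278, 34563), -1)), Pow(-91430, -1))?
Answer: Rational(5122, 364266263) ≈ 1.4061e-5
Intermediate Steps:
Mul(Mul(Add(-17493, -33727), Pow(Add(5278, 34563), -1)), Pow(-91430, -1)) = Mul(Mul(-51220, Pow(39841, -1)), Rational(-1, 91430)) = Mul(Mul(-51220, Rational(1, 39841)), Rational(-1, 91430)) = Mul(Rational(-51220, 39841), Rational(-1, 91430)) = Rational(5122, 364266263)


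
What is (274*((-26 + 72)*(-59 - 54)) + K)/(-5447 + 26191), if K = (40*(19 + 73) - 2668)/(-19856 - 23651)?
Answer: -7745616597/112813651 ≈ -68.658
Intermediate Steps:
K = -1012/43507 (K = (40*92 - 2668)/(-43507) = (3680 - 2668)*(-1/43507) = 1012*(-1/43507) = -1012/43507 ≈ -0.023261)
(274*((-26 + 72)*(-59 - 54)) + K)/(-5447 + 26191) = (274*((-26 + 72)*(-59 - 54)) - 1012/43507)/(-5447 + 26191) = (274*(46*(-113)) - 1012/43507)/20744 = (274*(-5198) - 1012/43507)*(1/20744) = (-1424252 - 1012/43507)*(1/20744) = -61964932776/43507*1/20744 = -7745616597/112813651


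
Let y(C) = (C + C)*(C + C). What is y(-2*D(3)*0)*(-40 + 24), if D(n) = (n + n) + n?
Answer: 0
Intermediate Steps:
D(n) = 3*n (D(n) = 2*n + n = 3*n)
y(C) = 4*C² (y(C) = (2*C)*(2*C) = 4*C²)
y(-2*D(3)*0)*(-40 + 24) = (4*(-6*3*0)²)*(-40 + 24) = (4*(-2*9*0)²)*(-16) = (4*(-18*0)²)*(-16) = (4*0²)*(-16) = (4*0)*(-16) = 0*(-16) = 0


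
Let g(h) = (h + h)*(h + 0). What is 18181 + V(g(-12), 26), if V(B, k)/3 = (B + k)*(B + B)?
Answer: 560773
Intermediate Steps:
g(h) = 2*h² (g(h) = (2*h)*h = 2*h²)
V(B, k) = 6*B*(B + k) (V(B, k) = 3*((B + k)*(B + B)) = 3*((B + k)*(2*B)) = 3*(2*B*(B + k)) = 6*B*(B + k))
18181 + V(g(-12), 26) = 18181 + 6*(2*(-12)²)*(2*(-12)² + 26) = 18181 + 6*(2*144)*(2*144 + 26) = 18181 + 6*288*(288 + 26) = 18181 + 6*288*314 = 18181 + 542592 = 560773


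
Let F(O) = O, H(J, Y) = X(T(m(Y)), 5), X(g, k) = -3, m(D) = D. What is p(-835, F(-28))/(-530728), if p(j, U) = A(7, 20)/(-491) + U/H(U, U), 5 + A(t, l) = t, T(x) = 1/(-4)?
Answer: -6871/390881172 ≈ -1.7578e-5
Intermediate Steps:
T(x) = -¼
A(t, l) = -5 + t
H(J, Y) = -3
p(j, U) = -2/491 - U/3 (p(j, U) = (-5 + 7)/(-491) + U/(-3) = 2*(-1/491) + U*(-⅓) = -2/491 - U/3)
p(-835, F(-28))/(-530728) = (-2/491 - ⅓*(-28))/(-530728) = (-2/491 + 28/3)*(-1/530728) = (13742/1473)*(-1/530728) = -6871/390881172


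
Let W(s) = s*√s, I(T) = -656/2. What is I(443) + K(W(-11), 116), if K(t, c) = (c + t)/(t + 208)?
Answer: -14601701/44595 - 1012*I*√11/44595 ≈ -327.43 - 0.075265*I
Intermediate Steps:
I(T) = -328 (I(T) = -656*½ = -328)
W(s) = s^(3/2)
K(t, c) = (c + t)/(208 + t)
I(443) + K(W(-11), 116) = -328 + (116 + (-11)^(3/2))/(208 + (-11)^(3/2)) = -328 + (116 - 11*I*√11)/(208 - 11*I*√11)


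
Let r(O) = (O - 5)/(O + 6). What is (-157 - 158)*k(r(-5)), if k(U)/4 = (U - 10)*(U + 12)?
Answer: 50400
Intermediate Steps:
r(O) = (-5 + O)/(6 + O)
k(U) = 4*(-10 + U)*(12 + U) (k(U) = 4*((U - 10)*(U + 12)) = 4*((-10 + U)*(12 + U)) = 4*(-10 + U)*(12 + U))
(-157 - 158)*k(r(-5)) = (-157 - 158)*(-480 + 4*((-5 - 5)/(6 - 5))² + 8*((-5 - 5)/(6 - 5))) = -315*(-480 + 4*(-10/1)² + 8*(-10/1)) = -315*(-480 + 4*(1*(-10))² + 8*(1*(-10))) = -315*(-480 + 4*(-10)² + 8*(-10)) = -315*(-480 + 4*100 - 80) = -315*(-480 + 400 - 80) = -315*(-160) = 50400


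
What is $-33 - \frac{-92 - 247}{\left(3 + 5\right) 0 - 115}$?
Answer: $- \frac{4134}{115} \approx -35.948$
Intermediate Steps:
$-33 - \frac{-92 - 247}{\left(3 + 5\right) 0 - 115} = -33 - - \frac{339}{8 \cdot 0 - 115} = -33 - - \frac{339}{0 - 115} = -33 - - \frac{339}{-115} = -33 - \left(-339\right) \left(- \frac{1}{115}\right) = -33 - \frac{339}{115} = - \frac{4134}{115}$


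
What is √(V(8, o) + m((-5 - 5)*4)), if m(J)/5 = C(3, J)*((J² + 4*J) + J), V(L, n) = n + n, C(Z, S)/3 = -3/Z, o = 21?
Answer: I*√20958 ≈ 144.77*I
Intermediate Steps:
C(Z, S) = -9/Z (C(Z, S) = 3*(-3/Z) = -9/Z)
V(L, n) = 2*n
m(J) = -75*J - 15*J² (m(J) = 5*((-9/3)*((J² + 4*J) + J)) = 5*((-9*⅓)*(J² + 5*J)) = 5*(-3*(J² + 5*J)) = 5*(-15*J - 3*J²) = -75*J - 15*J²)
√(V(8, o) + m((-5 - 5)*4)) = √(2*21 - 15*(-5 - 5)*4*(5 + (-5 - 5)*4)) = √(42 - 15*(-10*4)*(5 - 10*4)) = √(42 - 15*(-40)*(5 - 40)) = √(42 - 15*(-40)*(-35)) = √(42 - 21000) = √(-20958) = I*√20958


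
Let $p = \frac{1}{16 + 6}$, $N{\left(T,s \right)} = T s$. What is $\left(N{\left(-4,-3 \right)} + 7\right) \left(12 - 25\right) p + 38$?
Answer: $\frac{589}{22} \approx 26.773$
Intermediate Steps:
$p = \frac{1}{22} \approx 0.045455$
$\left(N{\left(-4,-3 \right)} + 7\right) \left(12 - 25\right) p + 38 = \left(\left(-4\right) \left(-3\right) + 7\right) \left(12 - 25\right) \frac{1}{22} + 38 = \left(12 + 7\right) \left(-13\right) \frac{1}{22} + 38 = 19 \left(-13\right) \frac{1}{22} + 38 = \left(-247\right) \frac{1}{22} + 38 = - \frac{247}{22} + 38 = \frac{589}{22}$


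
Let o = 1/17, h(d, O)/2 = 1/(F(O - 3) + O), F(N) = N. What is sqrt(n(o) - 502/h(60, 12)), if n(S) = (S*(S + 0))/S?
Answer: I*sqrt(1523302)/17 ≈ 72.601*I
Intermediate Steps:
h(d, O) = 2/(-3 + 2*O) (h(d, O) = 2/((O - 3) + O) = 2/((-3 + O) + O) = 2/(-3 + 2*O))
o = 1/17 ≈ 0.058824
n(S) = S (n(S) = (S*S)/S = S**2/S = S)
sqrt(n(o) - 502/h(60, 12)) = sqrt(1/17 - 502/(2/(-3 + 2*12))) = sqrt(1/17 - 502/(2/(-3 + 24))) = sqrt(1/17 - 502/(2/21)) = sqrt(1/17 - 502/(2*(1/21))) = sqrt(1/17 - 502/2/21) = sqrt(1/17 - 502*21/2) = sqrt(1/17 - 5271) = sqrt(-89606/17) = I*sqrt(1523302)/17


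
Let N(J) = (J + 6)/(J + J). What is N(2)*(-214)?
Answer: -428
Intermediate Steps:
N(J) = (6 + J)/(2*J) (N(J) = (6 + J)/((2*J)) = (6 + J)*(1/(2*J)) = (6 + J)/(2*J))
N(2)*(-214) = ((½)*(6 + 2)/2)*(-214) = ((½)*(½)*8)*(-214) = 2*(-214) = -428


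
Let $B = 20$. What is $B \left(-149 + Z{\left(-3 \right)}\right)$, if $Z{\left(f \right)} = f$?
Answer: $-3040$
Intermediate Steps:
$B \left(-149 + Z{\left(-3 \right)}\right) = 20 \left(-149 - 3\right) = 20 \left(-152\right) = -3040$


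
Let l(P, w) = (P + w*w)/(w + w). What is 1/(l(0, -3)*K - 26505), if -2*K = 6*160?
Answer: -1/25785 ≈ -3.8782e-5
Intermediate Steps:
l(P, w) = (P + w²)/(2*w) (l(P, w) = (P + w²)/((2*w)) = (P + w²)*(1/(2*w)) = (P + w²)/(2*w))
K = -480 (K = -3*160 = -½*960 = -480)
1/(l(0, -3)*K - 26505) = 1/(((½)*(0 + (-3)²)/(-3))*(-480) - 26505) = 1/(((½)*(-⅓)*(0 + 9))*(-480) - 26505) = 1/(((½)*(-⅓)*9)*(-480) - 26505) = 1/(-3/2*(-480) - 26505) = 1/(720 - 26505) = 1/(-25785) = -1/25785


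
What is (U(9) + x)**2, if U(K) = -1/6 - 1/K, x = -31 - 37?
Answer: 1510441/324 ≈ 4661.9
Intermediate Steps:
x = -68
U(K) = -1/6 - 1/K (U(K) = -1*1/6 - 1/K = -1/6 - 1/K)
(U(9) + x)**2 = ((1/6)*(-6 - 1*9)/9 - 68)**2 = ((1/6)*(1/9)*(-6 - 9) - 68)**2 = ((1/6)*(1/9)*(-15) - 68)**2 = (-5/18 - 68)**2 = (-1229/18)**2 = 1510441/324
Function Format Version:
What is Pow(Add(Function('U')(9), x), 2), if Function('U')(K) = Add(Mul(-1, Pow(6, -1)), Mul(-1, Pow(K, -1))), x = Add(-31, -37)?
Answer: Rational(1510441, 324) ≈ 4661.9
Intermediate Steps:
x = -68
Function('U')(K) = Add(Rational(-1, 6), Mul(-1, Pow(K, -1))) (Function('U')(K) = Add(Mul(-1, Rational(1, 6)), Mul(-1, Pow(K, -1))) = Add(Rational(-1, 6), Mul(-1, Pow(K, -1))))
Pow(Add(Function('U')(9), x), 2) = Pow(Add(Mul(Rational(1, 6), Pow(9, -1), Add(-6, Mul(-1, 9))), -68), 2) = Pow(Add(Mul(Rational(1, 6), Rational(1, 9), Add(-6, -9)), -68), 2) = Pow(Add(Mul(Rational(1, 6), Rational(1, 9), -15), -68), 2) = Pow(Add(Rational(-5, 18), -68), 2) = Pow(Rational(-1229, 18), 2) = Rational(1510441, 324)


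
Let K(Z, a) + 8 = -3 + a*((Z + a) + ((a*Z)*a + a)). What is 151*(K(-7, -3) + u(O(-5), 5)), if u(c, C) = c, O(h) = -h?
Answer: 33522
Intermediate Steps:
K(Z, a) = -11 + a*(Z + 2*a + Z*a²) (K(Z, a) = -8 + (-3 + a*((Z + a) + ((a*Z)*a + a))) = -8 + (-3 + a*((Z + a) + ((Z*a)*a + a))) = -8 + (-3 + a*((Z + a) + (Z*a² + a))) = -8 + (-3 + a*((Z + a) + (a + Z*a²))) = -8 + (-3 + a*(Z + 2*a + Z*a²)) = -11 + a*(Z + 2*a + Z*a²))
151*(K(-7, -3) + u(O(-5), 5)) = 151*((-11 + 2*(-3)² - 7*(-3) - 7*(-3)³) - 1*(-5)) = 151*((-11 + 2*9 + 21 - 7*(-27)) + 5) = 151*((-11 + 18 + 21 + 189) + 5) = 151*(217 + 5) = 151*222 = 33522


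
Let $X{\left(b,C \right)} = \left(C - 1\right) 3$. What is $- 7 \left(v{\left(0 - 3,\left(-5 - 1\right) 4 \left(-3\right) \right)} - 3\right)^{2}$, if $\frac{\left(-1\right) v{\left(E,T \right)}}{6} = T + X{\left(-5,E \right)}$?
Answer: $-922383$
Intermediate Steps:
$X{\left(b,C \right)} = -3 + 3 C$ ($X{\left(b,C \right)} = \left(-1 + C\right) 3 = -3 + 3 C$)
$v{\left(E,T \right)} = 18 - 18 E - 6 T$ ($v{\left(E,T \right)} = - 6 \left(T + \left(-3 + 3 E\right)\right) = - 6 \left(-3 + T + 3 E\right) = 18 - 18 E - 6 T$)
$- 7 \left(v{\left(0 - 3,\left(-5 - 1\right) 4 \left(-3\right) \right)} - 3\right)^{2} = - 7 \left(\left(18 - 18 \left(0 - 3\right) - 6 \left(-5 - 1\right) 4 \left(-3\right)\right) - 3\right)^{2} = - 7 \left(\left(18 - 18 \left(0 - 3\right) - 6 \left(\left(-6\right) \left(-12\right)\right)\right) - 3\right)^{2} = - 7 \left(\left(18 - -54 - 432\right) - 3\right)^{2} = - 7 \left(\left(18 + 54 - 432\right) - 3\right)^{2} = - 7 \left(-360 - 3\right)^{2} = - 7 \left(-363\right)^{2} = \left(-7\right) 131769 = -922383$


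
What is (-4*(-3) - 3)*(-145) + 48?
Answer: -1257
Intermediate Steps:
(-4*(-3) - 3)*(-145) + 48 = (12 - 3)*(-145) + 48 = 9*(-145) + 48 = -1305 + 48 = -1257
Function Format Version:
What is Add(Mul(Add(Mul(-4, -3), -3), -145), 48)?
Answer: -1257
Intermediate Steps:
Add(Mul(Add(Mul(-4, -3), -3), -145), 48) = Add(Mul(Add(12, -3), -145), 48) = Add(Mul(9, -145), 48) = Add(-1305, 48) = -1257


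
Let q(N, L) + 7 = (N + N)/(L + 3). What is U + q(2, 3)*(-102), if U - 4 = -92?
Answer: 558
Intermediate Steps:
U = -88 (U = 4 - 92 = -88)
q(N, L) = -7 + 2*N/(3 + L) (q(N, L) = -7 + (N + N)/(L + 3) = -7 + (2*N)/(3 + L) = -7 + 2*N/(3 + L))
U + q(2, 3)*(-102) = -88 + ((-21 - 7*3 + 2*2)/(3 + 3))*(-102) = -88 + ((-21 - 21 + 4)/6)*(-102) = -88 + ((1/6)*(-38))*(-102) = -88 - 19/3*(-102) = -88 + 646 = 558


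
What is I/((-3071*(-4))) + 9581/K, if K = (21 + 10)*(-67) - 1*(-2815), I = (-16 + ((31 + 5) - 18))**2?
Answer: 29423989/2266398 ≈ 12.983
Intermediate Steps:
I = 4 (I = (-16 + (36 - 18))**2 = (-16 + 18)**2 = 2**2 = 4)
K = 738 (K = 31*(-67) + 2815 = -2077 + 2815 = 738)
I/((-3071*(-4))) + 9581/K = 4/((-3071*(-4))) + 9581/738 = 4/12284 + 9581*(1/738) = 4*(1/12284) + 9581/738 = 1/3071 + 9581/738 = 29423989/2266398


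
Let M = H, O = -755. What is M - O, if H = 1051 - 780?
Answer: 1026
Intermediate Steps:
H = 271
M = 271
M - O = 271 - 1*(-755) = 271 + 755 = 1026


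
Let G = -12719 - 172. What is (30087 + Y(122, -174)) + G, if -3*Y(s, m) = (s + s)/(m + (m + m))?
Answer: 13464590/783 ≈ 17196.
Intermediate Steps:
G = -12891
Y(s, m) = -2*s/(9*m) (Y(s, m) = -(s + s)/(3*(m + (m + m))) = -2*s/(3*(m + 2*m)) = -2*s/(3*(3*m)) = -2*s*1/(3*m)/3 = -2*s/(9*m))
(30087 + Y(122, -174)) + G = (30087 - 2/9*122/(-174)) - 12891 = (30087 - 2/9*122*(-1/174)) - 12891 = (30087 + 122/783) - 12891 = 23558243/783 - 12891 = 13464590/783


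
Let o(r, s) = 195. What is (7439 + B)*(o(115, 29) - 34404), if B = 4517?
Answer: -409002804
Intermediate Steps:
(7439 + B)*(o(115, 29) - 34404) = (7439 + 4517)*(195 - 34404) = 11956*(-34209) = -409002804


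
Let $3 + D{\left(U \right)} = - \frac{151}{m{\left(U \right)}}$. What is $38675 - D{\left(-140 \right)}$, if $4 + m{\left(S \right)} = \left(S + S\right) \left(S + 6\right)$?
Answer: $\frac{1451043999}{37516} \approx 38678.0$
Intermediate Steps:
$m{\left(S \right)} = -4 + 2 S \left(6 + S\right)$ ($m{\left(S \right)} = -4 + \left(S + S\right) \left(S + 6\right) = -4 + 2 S \left(6 + S\right)$)
$D{\left(U \right)} = -3 - \frac{151}{-4 + 2 U^{2} + 12 U}$
$38675 - D{\left(-140 \right)} = 38675 - \frac{-139 - -5040 - 6 \left(-140\right)^{2}}{2 \left(-2 + \left(-140\right)^{2} + 6 \left(-140\right)\right)} = 38675 - \frac{-139 + 5040 - 117600}{2 \left(-2 + 19600 - 840\right)} = 38675 - \frac{-139 + 5040 - 117600}{2 \cdot 18758} = 38675 - \frac{1}{2} \cdot \frac{1}{18758} \left(-112699\right) = 38675 - - \frac{112699}{37516} = 38675 + \frac{112699}{37516} = \frac{1451043999}{37516}$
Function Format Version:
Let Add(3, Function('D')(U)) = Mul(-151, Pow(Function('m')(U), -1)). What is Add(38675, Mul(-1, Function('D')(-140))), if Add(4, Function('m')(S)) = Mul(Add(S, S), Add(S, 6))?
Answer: Rational(1451043999, 37516) ≈ 38678.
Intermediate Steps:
Function('m')(S) = Add(-4, Mul(2, S, Add(6, S))) (Function('m')(S) = Add(-4, Mul(Add(S, S), Add(S, 6))) = Add(-4, Mul(Mul(2, S), Add(6, S))) = Add(-4, Mul(2, S, Add(6, S))))
Function('D')(U) = Add(-3, Mul(-151, Pow(Add(-4, Mul(2, Pow(U, 2)), Mul(12, U)), -1)))
Add(38675, Mul(-1, Function('D')(-140))) = Add(38675, Mul(-1, Mul(Rational(1, 2), Pow(Add(-2, Pow(-140, 2), Mul(6, -140)), -1), Add(-139, Mul(-36, -140), Mul(-6, Pow(-140, 2)))))) = Add(38675, Mul(-1, Mul(Rational(1, 2), Pow(Add(-2, 19600, -840), -1), Add(-139, 5040, Mul(-6, 19600))))) = Add(38675, Mul(-1, Mul(Rational(1, 2), Pow(18758, -1), Add(-139, 5040, -117600)))) = Add(38675, Mul(-1, Mul(Rational(1, 2), Rational(1, 18758), -112699))) = Add(38675, Mul(-1, Rational(-112699, 37516))) = Add(38675, Rational(112699, 37516)) = Rational(1451043999, 37516)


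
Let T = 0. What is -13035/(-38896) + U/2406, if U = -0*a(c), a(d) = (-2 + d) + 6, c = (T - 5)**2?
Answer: 1185/3536 ≈ 0.33512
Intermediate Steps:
c = 25 (c = (0 - 5)**2 = (-5)**2 = 25)
a(d) = 4 + d
U = 0 (U = -0*(4 + 25) = -0*29 = -416*0 = 0)
-13035/(-38896) + U/2406 = -13035/(-38896) + 0/2406 = -13035*(-1/38896) + 0*(1/2406) = 1185/3536 + 0 = 1185/3536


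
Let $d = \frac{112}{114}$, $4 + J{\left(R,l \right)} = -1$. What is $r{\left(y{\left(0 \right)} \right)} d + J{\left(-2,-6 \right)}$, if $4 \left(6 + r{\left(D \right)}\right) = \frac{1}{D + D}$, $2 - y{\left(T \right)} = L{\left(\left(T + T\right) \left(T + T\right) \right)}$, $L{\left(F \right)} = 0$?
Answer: $- \frac{65}{6} \approx -10.833$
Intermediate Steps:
$y{\left(T \right)} = 2$ ($y{\left(T \right)} = 2 - 0 = 2 + 0 = 2$)
$J{\left(R,l \right)} = -5$ ($J{\left(R,l \right)} = -4 - 1 = -5$)
$d = \frac{56}{57}$ ($d = 112 \cdot \frac{1}{114} = \frac{56}{57} \approx 0.98246$)
$r{\left(D \right)} = -6 + \frac{1}{8 D}$ ($r{\left(D \right)} = -6 + \frac{1}{4 \left(D + D\right)} = -6 + \frac{1}{4 \cdot 2 D} = -6 + \frac{\frac{1}{2} \frac{1}{D}}{4} = -6 + \frac{1}{8 D}$)
$r{\left(y{\left(0 \right)} \right)} d + J{\left(-2,-6 \right)} = \left(-6 + \frac{1}{8 \cdot 2}\right) \frac{56}{57} - 5 = \left(-6 + \frac{1}{8} \cdot \frac{1}{2}\right) \frac{56}{57} - 5 = \left(-6 + \frac{1}{16}\right) \frac{56}{57} - 5 = \left(- \frac{95}{16}\right) \frac{56}{57} - 5 = - \frac{35}{6} - 5 = - \frac{65}{6}$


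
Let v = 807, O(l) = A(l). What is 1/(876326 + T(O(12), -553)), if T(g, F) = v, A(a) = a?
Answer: 1/877133 ≈ 1.1401e-6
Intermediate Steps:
O(l) = l
T(g, F) = 807
1/(876326 + T(O(12), -553)) = 1/(876326 + 807) = 1/877133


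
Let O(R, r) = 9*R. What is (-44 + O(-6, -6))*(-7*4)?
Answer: 2744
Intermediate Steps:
(-44 + O(-6, -6))*(-7*4) = (-44 + 9*(-6))*(-7*4) = (-44 - 54)*(-28) = -98*(-28) = 2744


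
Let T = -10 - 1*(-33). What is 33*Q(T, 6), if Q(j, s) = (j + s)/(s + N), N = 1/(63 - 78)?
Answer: 14355/89 ≈ 161.29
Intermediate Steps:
N = -1/15 (N = 1/(-15) = -1/15 ≈ -0.066667)
T = 23 (T = -10 + 33 = 23)
Q(j, s) = (j + s)/(-1/15 + s) (Q(j, s) = (j + s)/(s - 1/15) = (j + s)/(-1/15 + s))
33*Q(T, 6) = 33*(15*(23 + 6)/(-1 + 15*6)) = 33*(15*29/(-1 + 90)) = 33*(15*29/89) = 33*(15*(1/89)*29) = 33*(435/89) = 14355/89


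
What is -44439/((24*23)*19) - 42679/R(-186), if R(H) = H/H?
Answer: -149220597/3496 ≈ -42683.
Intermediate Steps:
R(H) = 1
-44439/((24*23)*19) - 42679/R(-186) = -44439/((24*23)*19) - 42679/1 = -44439/(552*19) - 42679*1 = -44439/10488 - 42679 = -44439*1/10488 - 42679 = -14813/3496 - 42679 = -149220597/3496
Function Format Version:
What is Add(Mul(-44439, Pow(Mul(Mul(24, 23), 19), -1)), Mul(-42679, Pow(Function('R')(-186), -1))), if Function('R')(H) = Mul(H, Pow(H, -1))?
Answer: Rational(-149220597, 3496) ≈ -42683.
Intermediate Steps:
Function('R')(H) = 1
Add(Mul(-44439, Pow(Mul(Mul(24, 23), 19), -1)), Mul(-42679, Pow(Function('R')(-186), -1))) = Add(Mul(-44439, Pow(Mul(Mul(24, 23), 19), -1)), Mul(-42679, Pow(1, -1))) = Add(Mul(-44439, Pow(Mul(552, 19), -1)), Mul(-42679, 1)) = Add(Mul(-44439, Pow(10488, -1)), -42679) = Add(Mul(-44439, Rational(1, 10488)), -42679) = Add(Rational(-14813, 3496), -42679) = Rational(-149220597, 3496)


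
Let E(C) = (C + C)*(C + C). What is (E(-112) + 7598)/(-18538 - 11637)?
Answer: -57774/30175 ≈ -1.9146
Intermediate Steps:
E(C) = 4*C² (E(C) = (2*C)*(2*C) = 4*C²)
(E(-112) + 7598)/(-18538 - 11637) = (4*(-112)² + 7598)/(-18538 - 11637) = (4*12544 + 7598)/(-30175) = (50176 + 7598)*(-1/30175) = 57774*(-1/30175) = -57774/30175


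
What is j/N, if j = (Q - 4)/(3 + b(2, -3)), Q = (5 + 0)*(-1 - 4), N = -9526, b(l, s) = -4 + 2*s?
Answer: -29/66682 ≈ -0.00043490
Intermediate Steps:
Q = -25 (Q = 5*(-5) = -25)
j = 29/7 (j = (-25 - 4)/(3 + (-4 + 2*(-3))) = -29/(3 + (-4 - 6)) = -29/(3 - 10) = -29/(-7) = -29*(-⅐) = 29/7 ≈ 4.1429)
j/N = (29/7)/(-9526) = -1/9526*29/7 = -29/66682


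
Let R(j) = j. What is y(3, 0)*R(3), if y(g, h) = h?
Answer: 0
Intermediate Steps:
y(3, 0)*R(3) = 0*3 = 0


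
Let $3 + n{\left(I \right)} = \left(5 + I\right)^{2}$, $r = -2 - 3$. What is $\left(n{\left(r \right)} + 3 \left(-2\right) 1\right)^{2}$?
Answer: $81$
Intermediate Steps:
$r = -5$
$n{\left(I \right)} = -3 + \left(5 + I\right)^{2}$
$\left(n{\left(r \right)} + 3 \left(-2\right) 1\right)^{2} = \left(\left(-3 + \left(5 - 5\right)^{2}\right) + 3 \left(-2\right) 1\right)^{2} = \left(\left(-3 + 0^{2}\right) - 6\right)^{2} = \left(\left(-3 + 0\right) - 6\right)^{2} = \left(-3 - 6\right)^{2} = \left(-9\right)^{2} = 81$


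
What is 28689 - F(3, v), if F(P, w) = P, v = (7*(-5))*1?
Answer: 28686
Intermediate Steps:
v = -35 (v = -35*1 = -35)
28689 - F(3, v) = 28689 - 1*3 = 28689 - 3 = 28686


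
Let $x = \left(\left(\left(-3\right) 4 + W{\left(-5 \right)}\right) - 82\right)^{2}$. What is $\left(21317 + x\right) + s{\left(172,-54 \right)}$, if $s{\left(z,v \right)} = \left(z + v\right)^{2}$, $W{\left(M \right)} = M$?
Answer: $45042$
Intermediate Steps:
$s{\left(z,v \right)} = \left(v + z\right)^{2}$
$x = 9801$ ($x = \left(\left(\left(-3\right) 4 - 5\right) - 82\right)^{2} = \left(\left(-12 - 5\right) - 82\right)^{2} = \left(-17 - 82\right)^{2} = \left(-99\right)^{2} = 9801$)
$\left(21317 + x\right) + s{\left(172,-54 \right)} = \left(21317 + 9801\right) + \left(-54 + 172\right)^{2} = 31118 + 118^{2} = 31118 + 13924 = 45042$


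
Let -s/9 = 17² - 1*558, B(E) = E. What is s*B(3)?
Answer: 7263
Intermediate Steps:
s = 2421 (s = -9*(17² - 1*558) = -9*(289 - 558) = -9*(-269) = 2421)
s*B(3) = 2421*3 = 7263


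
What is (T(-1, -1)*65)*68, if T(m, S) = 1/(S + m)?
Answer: -2210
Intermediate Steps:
(T(-1, -1)*65)*68 = (65/(-1 - 1))*68 = (65/(-2))*68 = -1/2*65*68 = -65/2*68 = -2210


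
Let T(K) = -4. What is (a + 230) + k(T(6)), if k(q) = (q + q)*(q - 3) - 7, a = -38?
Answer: 241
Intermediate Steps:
k(q) = -7 + 2*q*(-3 + q) (k(q) = (2*q)*(-3 + q) - 7 = 2*q*(-3 + q) - 7 = -7 + 2*q*(-3 + q))
(a + 230) + k(T(6)) = (-38 + 230) + (-7 - 6*(-4) + 2*(-4)²) = 192 + (-7 + 24 + 2*16) = 192 + (-7 + 24 + 32) = 192 + 49 = 241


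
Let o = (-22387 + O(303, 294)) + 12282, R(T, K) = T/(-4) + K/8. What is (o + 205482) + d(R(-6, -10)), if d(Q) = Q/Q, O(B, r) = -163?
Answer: 195215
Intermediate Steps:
R(T, K) = -T/4 + K/8 (R(T, K) = T*(-1/4) + K*(1/8) = -T/4 + K/8)
d(Q) = 1
o = -10268 (o = (-22387 - 163) + 12282 = -22550 + 12282 = -10268)
(o + 205482) + d(R(-6, -10)) = (-10268 + 205482) + 1 = 195214 + 1 = 195215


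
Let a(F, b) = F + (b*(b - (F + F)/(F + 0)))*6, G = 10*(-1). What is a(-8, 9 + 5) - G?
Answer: 1010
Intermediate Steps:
G = -10
a(F, b) = F + 6*b*(-2 + b) (a(F, b) = F + (b*(b - 2*F/F))*6 = F + (b*(b - 1*2))*6 = F + (b*(b - 2))*6 = F + (b*(-2 + b))*6 = F + 6*b*(-2 + b))
a(-8, 9 + 5) - G = (-8 - 12*(9 + 5) + 6*(9 + 5)**2) - 1*(-10) = (-8 - 12*14 + 6*14**2) + 10 = (-8 - 168 + 6*196) + 10 = (-8 - 168 + 1176) + 10 = 1000 + 10 = 1010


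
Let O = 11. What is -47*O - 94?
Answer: -611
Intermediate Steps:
-47*O - 94 = -47*11 - 94 = -517 - 94 = -611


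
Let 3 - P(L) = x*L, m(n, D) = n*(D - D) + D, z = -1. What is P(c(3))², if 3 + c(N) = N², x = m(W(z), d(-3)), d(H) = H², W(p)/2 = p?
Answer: 2601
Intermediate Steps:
W(p) = 2*p
m(n, D) = D (m(n, D) = n*0 + D = 0 + D = D)
x = 9 (x = (-3)² = 9)
c(N) = -3 + N²
P(L) = 3 - 9*L
P(c(3))² = (3 - 9*(-3 + 3²))² = (3 - 9*(-3 + 9))² = (3 - 9*6)² = (3 - 54)² = (-51)² = 2601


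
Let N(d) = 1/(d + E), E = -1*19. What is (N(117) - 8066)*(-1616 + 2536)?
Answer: -363614820/49 ≈ -7.4207e+6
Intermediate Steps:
E = -19
N(d) = 1/(-19 + d) (N(d) = 1/(d - 19) = 1/(-19 + d))
(N(117) - 8066)*(-1616 + 2536) = (1/(-19 + 117) - 8066)*(-1616 + 2536) = (1/98 - 8066)*920 = -790467/98*920 = -363614820/49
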